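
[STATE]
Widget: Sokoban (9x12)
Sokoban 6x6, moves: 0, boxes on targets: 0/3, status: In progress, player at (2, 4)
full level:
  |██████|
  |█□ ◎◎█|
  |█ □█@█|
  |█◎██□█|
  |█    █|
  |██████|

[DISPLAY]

██████   
█□ ◎◎█   
█ □█@█   
█◎██□█   
█    █   
██████   
Moves: 0 
         
         
         
         
         


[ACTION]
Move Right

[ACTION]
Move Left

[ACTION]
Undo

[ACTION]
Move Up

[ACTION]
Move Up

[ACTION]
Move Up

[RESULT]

██████   
█□ ◎+█   
█ □█ █   
█◎██□█   
█    █   
██████   
Moves: 1 
         
         
         
         
         


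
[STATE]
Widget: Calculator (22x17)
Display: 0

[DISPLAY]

                     0
┌───┬───┬───┬───┐     
│ 7 │ 8 │ 9 │ ÷ │     
├───┼───┼───┼───┤     
│ 4 │ 5 │ 6 │ × │     
├───┼───┼───┼───┤     
│ 1 │ 2 │ 3 │ - │     
├───┼───┼───┼───┤     
│ 0 │ . │ = │ + │     
├───┼───┼───┼───┤     
│ C │ MC│ MR│ M+│     
└───┴───┴───┴───┘     
                      
                      
                      
                      
                      


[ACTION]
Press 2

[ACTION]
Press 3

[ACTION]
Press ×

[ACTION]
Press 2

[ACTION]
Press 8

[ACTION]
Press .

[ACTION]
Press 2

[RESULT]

                  28.2
┌───┬───┬───┬───┐     
│ 7 │ 8 │ 9 │ ÷ │     
├───┼───┼───┼───┤     
│ 4 │ 5 │ 6 │ × │     
├───┼───┼───┼───┤     
│ 1 │ 2 │ 3 │ - │     
├───┼───┼───┼───┤     
│ 0 │ . │ = │ + │     
├───┼───┼───┼───┤     
│ C │ MC│ MR│ M+│     
└───┴───┴───┴───┘     
                      
                      
                      
                      
                      


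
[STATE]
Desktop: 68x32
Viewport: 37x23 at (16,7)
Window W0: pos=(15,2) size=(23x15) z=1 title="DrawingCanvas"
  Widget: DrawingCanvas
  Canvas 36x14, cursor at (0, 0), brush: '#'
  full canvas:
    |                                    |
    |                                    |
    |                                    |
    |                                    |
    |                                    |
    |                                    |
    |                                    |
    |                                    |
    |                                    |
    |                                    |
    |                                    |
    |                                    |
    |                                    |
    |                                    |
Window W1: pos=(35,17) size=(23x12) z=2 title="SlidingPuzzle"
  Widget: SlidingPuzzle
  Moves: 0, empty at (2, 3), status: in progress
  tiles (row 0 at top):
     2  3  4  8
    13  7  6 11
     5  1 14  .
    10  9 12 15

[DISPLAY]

                     ┃               
                     ┃               
                     ┃               
                     ┃               
                     ┃               
                     ┃               
                     ┃               
                     ┃               
                     ┃               
━━━━━━━━━━━━━━━━━━━━━┛               
                   ┏━━━━━━━━━━━━━━━━━
                   ┃ SlidingPuzzle   
                   ┠─────────────────
                   ┃┌────┬────┬────┬─
                   ┃│  2 │  3 │  4 │ 
                   ┃├────┼────┼────┼─
                   ┃│ 13 │  7 │  6 │ 
                   ┃├────┼────┼────┼─
                   ┃│  5 │  1 │ 14 │ 
                   ┃├────┼────┼────┼─
                   ┃│ 10 │  9 │ 12 │ 
                   ┗━━━━━━━━━━━━━━━━━
                                     


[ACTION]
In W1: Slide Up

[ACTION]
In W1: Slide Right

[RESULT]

                     ┃               
                     ┃               
                     ┃               
                     ┃               
                     ┃               
                     ┃               
                     ┃               
                     ┃               
                     ┃               
━━━━━━━━━━━━━━━━━━━━━┛               
                   ┏━━━━━━━━━━━━━━━━━
                   ┃ SlidingPuzzle   
                   ┠─────────────────
                   ┃┌────┬────┬────┬─
                   ┃│  2 │  3 │  4 │ 
                   ┃├────┼────┼────┼─
                   ┃│ 13 │  7 │  6 │ 
                   ┃├────┼────┼────┼─
                   ┃│  5 │  1 │ 14 │ 
                   ┃├────┼────┼────┼─
                   ┃│ 10 │  9 │    │ 
                   ┗━━━━━━━━━━━━━━━━━
                                     


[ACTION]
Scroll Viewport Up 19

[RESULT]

                                     
                                     
━━━━━━━━━━━━━━━━━━━━━┓               
 DrawingCanvas       ┃               
─────────────────────┨               
+                    ┃               
                     ┃               
                     ┃               
                     ┃               
                     ┃               
                     ┃               
                     ┃               
                     ┃               
                     ┃               
                     ┃               
                     ┃               
━━━━━━━━━━━━━━━━━━━━━┛               
                   ┏━━━━━━━━━━━━━━━━━
                   ┃ SlidingPuzzle   
                   ┠─────────────────
                   ┃┌────┬────┬────┬─
                   ┃│  2 │  3 │  4 │ 
                   ┃├────┼────┼────┼─


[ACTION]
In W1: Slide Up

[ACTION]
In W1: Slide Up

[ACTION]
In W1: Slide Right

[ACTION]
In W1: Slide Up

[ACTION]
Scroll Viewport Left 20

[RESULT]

                                     
                                     
               ┏━━━━━━━━━━━━━━━━━━━━━
               ┃ DrawingCanvas       
               ┠─────────────────────
               ┃+                    
               ┃                     
               ┃                     
               ┃                     
               ┃                     
               ┃                     
               ┃                     
               ┃                     
               ┃                     
               ┃                     
               ┃                     
               ┗━━━━━━━━━━━━━━━━━━━━━
                                   ┏━
                                   ┃ 
                                   ┠─
                                   ┃┌
                                   ┃│
                                   ┃├


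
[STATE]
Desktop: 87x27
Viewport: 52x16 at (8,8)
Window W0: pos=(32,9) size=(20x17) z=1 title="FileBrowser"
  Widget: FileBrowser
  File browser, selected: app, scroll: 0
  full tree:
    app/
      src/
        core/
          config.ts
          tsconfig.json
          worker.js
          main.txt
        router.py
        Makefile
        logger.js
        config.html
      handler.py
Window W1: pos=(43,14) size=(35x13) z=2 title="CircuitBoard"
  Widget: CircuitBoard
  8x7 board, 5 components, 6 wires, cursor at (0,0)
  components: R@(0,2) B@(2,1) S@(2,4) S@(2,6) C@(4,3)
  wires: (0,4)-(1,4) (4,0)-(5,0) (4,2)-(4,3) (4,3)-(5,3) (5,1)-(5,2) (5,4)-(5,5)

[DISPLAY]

                                                    
                        ┏━━━━━━━━━━━━━━━━━━┓        
                        ┃ FileBrowser      ┃        
                        ┠──────────────────┨        
                        ┃> [-] app/        ┃        
                        ┃    [+] src/      ┃        
                        ┃    handle┏━━━━━━━━━━━━━━━━
                        ┃          ┃ CircuitBoard   
                        ┃          ┠────────────────
                        ┃          ┃   0 1 2 3 4 5 6
                        ┃          ┃0  [.]      R   
                        ┃          ┃                
                        ┃          ┃1               
                        ┃          ┃                
                        ┃          ┃2       B       
                        ┃          ┃                


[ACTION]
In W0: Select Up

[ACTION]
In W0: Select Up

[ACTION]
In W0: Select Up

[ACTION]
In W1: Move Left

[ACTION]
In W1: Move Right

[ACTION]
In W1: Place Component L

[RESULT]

                                                    
                        ┏━━━━━━━━━━━━━━━━━━┓        
                        ┃ FileBrowser      ┃        
                        ┠──────────────────┨        
                        ┃> [-] app/        ┃        
                        ┃    [+] src/      ┃        
                        ┃    handle┏━━━━━━━━━━━━━━━━
                        ┃          ┃ CircuitBoard   
                        ┃          ┠────────────────
                        ┃          ┃   0 1 2 3 4 5 6
                        ┃          ┃0      [L]  R   
                        ┃          ┃                
                        ┃          ┃1               
                        ┃          ┃                
                        ┃          ┃2       B       
                        ┃          ┃                


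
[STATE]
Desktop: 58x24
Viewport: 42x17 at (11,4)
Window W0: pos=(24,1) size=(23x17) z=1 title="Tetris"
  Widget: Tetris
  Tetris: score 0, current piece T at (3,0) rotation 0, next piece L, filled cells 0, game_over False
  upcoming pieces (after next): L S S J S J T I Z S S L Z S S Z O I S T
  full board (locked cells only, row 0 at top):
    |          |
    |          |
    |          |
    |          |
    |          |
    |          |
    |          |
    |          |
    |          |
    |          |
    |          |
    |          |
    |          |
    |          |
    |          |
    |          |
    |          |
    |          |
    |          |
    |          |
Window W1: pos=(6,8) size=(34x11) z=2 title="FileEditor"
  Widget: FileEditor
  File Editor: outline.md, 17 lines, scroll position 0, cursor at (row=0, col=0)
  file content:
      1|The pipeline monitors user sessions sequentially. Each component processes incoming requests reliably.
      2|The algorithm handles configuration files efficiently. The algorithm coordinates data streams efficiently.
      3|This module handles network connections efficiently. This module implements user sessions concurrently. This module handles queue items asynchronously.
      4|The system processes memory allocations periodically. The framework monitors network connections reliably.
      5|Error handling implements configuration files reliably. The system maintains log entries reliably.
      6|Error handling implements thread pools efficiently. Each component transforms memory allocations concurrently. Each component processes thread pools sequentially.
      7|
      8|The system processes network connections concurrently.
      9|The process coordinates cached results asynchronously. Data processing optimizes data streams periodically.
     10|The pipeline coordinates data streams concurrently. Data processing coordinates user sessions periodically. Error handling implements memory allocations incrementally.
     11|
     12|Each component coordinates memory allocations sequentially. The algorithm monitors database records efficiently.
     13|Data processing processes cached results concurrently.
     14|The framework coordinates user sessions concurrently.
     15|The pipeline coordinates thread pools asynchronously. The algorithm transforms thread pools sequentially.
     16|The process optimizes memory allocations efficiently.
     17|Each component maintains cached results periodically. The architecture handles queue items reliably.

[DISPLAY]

             ┃          │Next:     ┃      
             ┃          │  ▒       ┃      
             ┃          │▒▒▒       ┃      
             ┃          │          ┃      
━━━━━━━━━━━━━━━━━━━━━━━━━━━━┓      ┃      
eEditor                     ┃      ┃      
────────────────────────────┨e:    ┃      
pipeline monitors user sess▲┃      ┃      
algorithm handles configura█┃      ┃      
 module handles network con░┃      ┃      
system processes memory all░┃      ┃      
r handling implements confi░┃      ┃      
r handling implements threa░┃      ┃      
                           ▼┃━━━━━━┛      
━━━━━━━━━━━━━━━━━━━━━━━━━━━━┛             
                                          
                                          


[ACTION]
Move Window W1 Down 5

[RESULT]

             ┃          │Next:     ┃      
             ┃          │  ▒       ┃      
             ┃          │▒▒▒       ┃      
             ┃          │          ┃      
             ┃          │          ┃      
             ┃          │          ┃      
             ┃          │Score:    ┃      
             ┃          │0         ┃      
             ┃          │          ┃      
━━━━━━━━━━━━━━━━━━━━━━━━━━━━┓      ┃      
eEditor                     ┃      ┃      
────────────────────────────┨      ┃      
pipeline monitors user sess▲┃      ┃      
algorithm handles configura█┃━━━━━━┛      
 module handles network con░┃             
system processes memory all░┃             
r handling implements confi░┃             


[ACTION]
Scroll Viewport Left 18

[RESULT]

                        ┃          │Next: 
                        ┃          │  ▒   
                        ┃          │▒▒▒   
                        ┃          │      
                        ┃          │      
                        ┃          │      
                        ┃          │Score:
                        ┃          │0     
                        ┃          │      
      ┏━━━━━━━━━━━━━━━━━━━━━━━━━━━━━━━━┓  
      ┃ FileEditor                     ┃  
      ┠────────────────────────────────┨  
      ┃█he pipeline monitors user sess▲┃  
      ┃The algorithm handles configura█┃━━
      ┃This module handles network con░┃  
      ┃The system processes memory all░┃  
      ┃Error handling implements confi░┃  


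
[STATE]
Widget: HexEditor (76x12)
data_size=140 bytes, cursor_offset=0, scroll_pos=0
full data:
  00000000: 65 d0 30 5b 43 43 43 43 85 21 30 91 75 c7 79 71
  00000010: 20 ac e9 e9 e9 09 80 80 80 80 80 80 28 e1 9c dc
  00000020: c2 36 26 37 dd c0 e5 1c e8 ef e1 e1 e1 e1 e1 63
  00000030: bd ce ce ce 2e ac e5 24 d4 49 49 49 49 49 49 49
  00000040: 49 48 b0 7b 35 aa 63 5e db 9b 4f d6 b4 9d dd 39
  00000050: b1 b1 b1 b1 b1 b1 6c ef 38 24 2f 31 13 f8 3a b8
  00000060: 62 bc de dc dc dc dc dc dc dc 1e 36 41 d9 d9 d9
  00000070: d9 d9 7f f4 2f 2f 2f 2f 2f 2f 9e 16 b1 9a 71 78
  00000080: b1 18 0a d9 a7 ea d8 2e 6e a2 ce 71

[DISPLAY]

00000000  65 d0 30 5b 43 43 43 43  85 21 30 91 75 c7 79 71  |e.0[CCCC.!0.u.y
00000010  20 ac e9 e9 e9 09 80 80  80 80 80 80 28 e1 9c dc  | ...........(..
00000020  c2 36 26 37 dd c0 e5 1c  e8 ef e1 e1 e1 e1 e1 63  |.6&7...........
00000030  bd ce ce ce 2e ac e5 24  d4 49 49 49 49 49 49 49  |.......$.IIIIII
00000040  49 48 b0 7b 35 aa 63 5e  db 9b 4f d6 b4 9d dd 39  |IH.{5.c^..O....
00000050  b1 b1 b1 b1 b1 b1 6c ef  38 24 2f 31 13 f8 3a b8  |......l.8$/1..:
00000060  62 bc de dc dc dc dc dc  dc dc 1e 36 41 d9 d9 d9  |b..........6A..
00000070  d9 d9 7f f4 2f 2f 2f 2f  2f 2f 9e 16 b1 9a 71 78  |....//////....q
00000080  b1 18 0a d9 a7 ea d8 2e  6e a2 ce 71              |........n..q   
                                                                            
                                                                            
                                                                            


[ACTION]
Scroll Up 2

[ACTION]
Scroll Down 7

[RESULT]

00000070  d9 d9 7f f4 2f 2f 2f 2f  2f 2f 9e 16 b1 9a 71 78  |....//////....q
00000080  b1 18 0a d9 a7 ea d8 2e  6e a2 ce 71              |........n..q   
                                                                            
                                                                            
                                                                            
                                                                            
                                                                            
                                                                            
                                                                            
                                                                            
                                                                            
                                                                            


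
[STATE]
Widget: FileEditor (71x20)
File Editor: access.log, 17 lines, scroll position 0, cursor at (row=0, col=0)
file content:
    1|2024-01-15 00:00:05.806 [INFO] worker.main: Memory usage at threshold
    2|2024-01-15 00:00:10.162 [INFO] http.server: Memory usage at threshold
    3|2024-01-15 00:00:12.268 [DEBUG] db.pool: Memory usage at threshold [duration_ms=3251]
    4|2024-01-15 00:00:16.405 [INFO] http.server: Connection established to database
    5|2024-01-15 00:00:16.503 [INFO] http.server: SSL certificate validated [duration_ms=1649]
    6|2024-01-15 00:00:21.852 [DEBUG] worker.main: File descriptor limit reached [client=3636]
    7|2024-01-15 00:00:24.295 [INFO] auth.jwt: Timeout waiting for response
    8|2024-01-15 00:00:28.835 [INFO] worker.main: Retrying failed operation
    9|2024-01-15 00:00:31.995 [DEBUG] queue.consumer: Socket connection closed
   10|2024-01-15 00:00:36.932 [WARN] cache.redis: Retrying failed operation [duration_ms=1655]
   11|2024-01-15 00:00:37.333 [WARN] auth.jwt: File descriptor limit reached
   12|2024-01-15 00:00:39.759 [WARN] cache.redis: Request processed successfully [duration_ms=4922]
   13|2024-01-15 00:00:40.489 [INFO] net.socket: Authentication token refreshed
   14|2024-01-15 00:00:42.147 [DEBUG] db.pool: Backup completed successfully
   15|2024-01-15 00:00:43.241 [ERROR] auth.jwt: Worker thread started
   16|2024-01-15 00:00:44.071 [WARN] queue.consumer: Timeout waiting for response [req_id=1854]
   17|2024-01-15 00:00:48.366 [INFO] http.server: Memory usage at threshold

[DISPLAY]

█024-01-15 00:00:05.806 [INFO] worker.main: Memory usage at threshold ▲
2024-01-15 00:00:10.162 [INFO] http.server: Memory usage at threshold █
2024-01-15 00:00:12.268 [DEBUG] db.pool: Memory usage at threshold [du░
2024-01-15 00:00:16.405 [INFO] http.server: Connection established to ░
2024-01-15 00:00:16.503 [INFO] http.server: SSL certificate validated ░
2024-01-15 00:00:21.852 [DEBUG] worker.main: File descriptor limit rea░
2024-01-15 00:00:24.295 [INFO] auth.jwt: Timeout waiting for response ░
2024-01-15 00:00:28.835 [INFO] worker.main: Retrying failed operation ░
2024-01-15 00:00:31.995 [DEBUG] queue.consumer: Socket connection clos░
2024-01-15 00:00:36.932 [WARN] cache.redis: Retrying failed operation ░
2024-01-15 00:00:37.333 [WARN] auth.jwt: File descriptor limit reached░
2024-01-15 00:00:39.759 [WARN] cache.redis: Request processed successf░
2024-01-15 00:00:40.489 [INFO] net.socket: Authentication token refres░
2024-01-15 00:00:42.147 [DEBUG] db.pool: Backup completed successfully░
2024-01-15 00:00:43.241 [ERROR] auth.jwt: Worker thread started       ░
2024-01-15 00:00:44.071 [WARN] queue.consumer: Timeout waiting for res░
2024-01-15 00:00:48.366 [INFO] http.server: Memory usage at threshold ░
                                                                      ░
                                                                      ░
                                                                      ▼


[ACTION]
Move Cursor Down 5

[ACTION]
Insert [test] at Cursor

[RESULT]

2024-01-15 00:00:05.806 [INFO] worker.main: Memory usage at threshold ▲
2024-01-15 00:00:10.162 [INFO] http.server: Memory usage at threshold █
2024-01-15 00:00:12.268 [DEBUG] db.pool: Memory usage at threshold [du░
2024-01-15 00:00:16.405 [INFO] http.server: Connection established to ░
2024-01-15 00:00:16.503 [INFO] http.server: SSL certificate validated ░
test█024-01-15 00:00:21.852 [DEBUG] worker.main: File descriptor limit░
2024-01-15 00:00:24.295 [INFO] auth.jwt: Timeout waiting for response ░
2024-01-15 00:00:28.835 [INFO] worker.main: Retrying failed operation ░
2024-01-15 00:00:31.995 [DEBUG] queue.consumer: Socket connection clos░
2024-01-15 00:00:36.932 [WARN] cache.redis: Retrying failed operation ░
2024-01-15 00:00:37.333 [WARN] auth.jwt: File descriptor limit reached░
2024-01-15 00:00:39.759 [WARN] cache.redis: Request processed successf░
2024-01-15 00:00:40.489 [INFO] net.socket: Authentication token refres░
2024-01-15 00:00:42.147 [DEBUG] db.pool: Backup completed successfully░
2024-01-15 00:00:43.241 [ERROR] auth.jwt: Worker thread started       ░
2024-01-15 00:00:44.071 [WARN] queue.consumer: Timeout waiting for res░
2024-01-15 00:00:48.366 [INFO] http.server: Memory usage at threshold ░
                                                                      ░
                                                                      ░
                                                                      ▼


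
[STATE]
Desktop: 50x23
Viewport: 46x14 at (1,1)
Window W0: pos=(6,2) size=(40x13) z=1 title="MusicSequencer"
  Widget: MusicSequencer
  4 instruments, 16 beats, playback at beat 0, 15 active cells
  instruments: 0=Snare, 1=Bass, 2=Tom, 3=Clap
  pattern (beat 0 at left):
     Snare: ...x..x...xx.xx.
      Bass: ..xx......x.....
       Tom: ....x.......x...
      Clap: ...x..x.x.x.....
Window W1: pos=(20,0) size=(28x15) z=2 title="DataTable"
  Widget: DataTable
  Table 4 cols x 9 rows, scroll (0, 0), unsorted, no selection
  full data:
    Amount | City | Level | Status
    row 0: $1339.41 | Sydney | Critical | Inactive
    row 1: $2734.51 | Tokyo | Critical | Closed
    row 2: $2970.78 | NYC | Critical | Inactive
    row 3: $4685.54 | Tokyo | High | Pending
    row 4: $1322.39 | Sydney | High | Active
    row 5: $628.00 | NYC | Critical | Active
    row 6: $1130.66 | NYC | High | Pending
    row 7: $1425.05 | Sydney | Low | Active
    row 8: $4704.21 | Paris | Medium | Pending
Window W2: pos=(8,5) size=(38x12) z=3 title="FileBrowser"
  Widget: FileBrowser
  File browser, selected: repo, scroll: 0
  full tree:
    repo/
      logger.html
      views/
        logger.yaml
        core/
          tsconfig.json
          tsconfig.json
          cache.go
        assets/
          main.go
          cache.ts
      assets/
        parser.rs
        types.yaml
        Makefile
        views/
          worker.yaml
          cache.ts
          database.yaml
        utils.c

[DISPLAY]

                   ┃ DataTable                
     ┏━━━━━━━━━━━━━┠──────────────────────────
     ┃ MusicSequenc┃Amount  │City  │Level   │S
     ┠─────────────┃────────┼──────┼────────┼─
     ┃ ┏━━━━━━━━━━━━━━━━━━━━━━━━━━━━━━━━━━━━┓I
     ┃ ┃ FileBrowser                        ┃C
     ┃ ┠────────────────────────────────────┨I
     ┃ ┃> [-] repo/                         ┃P
     ┃ ┃    logger.html                     ┃A
     ┃ ┃    [+] views/                      ┃A
     ┃ ┃    [+] assets/                     ┃P
     ┃ ┃                                    ┃A
     ┃ ┃                                    ┃P
     ┗━┃                                    ┃━


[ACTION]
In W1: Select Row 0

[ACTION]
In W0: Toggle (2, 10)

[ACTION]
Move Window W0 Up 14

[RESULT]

     ┃ MusicSequenc┃ DataTable                
     ┠─────────────┠──────────────────────────
     ┃      ▼123456┃Amount  │City  │Level   │S
     ┃ Snare···█··█┃────────┼──────┼────────┼─
     ┃ ┏━━━━━━━━━━━━━━━━━━━━━━━━━━━━━━━━━━━━┓I
     ┃ ┃ FileBrowser                        ┃C
     ┃ ┠────────────────────────────────────┨I
     ┃ ┃> [-] repo/                         ┃P
     ┃ ┃    logger.html                     ┃A
     ┃ ┃    [+] views/                      ┃A
     ┃ ┃    [+] assets/                     ┃P
     ┗━┃                                    ┃A
       ┃                                    ┃P
       ┃                                    ┃━


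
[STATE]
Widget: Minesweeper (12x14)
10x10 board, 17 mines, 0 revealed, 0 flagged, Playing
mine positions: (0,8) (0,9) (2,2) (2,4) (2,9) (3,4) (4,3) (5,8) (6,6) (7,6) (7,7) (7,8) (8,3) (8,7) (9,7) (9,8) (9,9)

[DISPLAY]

■■■■■■■■■■  
■■■■■■■■■■  
■■■■■■■■■■  
■■■■■■■■■■  
■■■■■■■■■■  
■■■■■■■■■■  
■■■■■■■■■■  
■■■■■■■■■■  
■■■■■■■■■■  
■■■■■■■■■■  
            
            
            
            


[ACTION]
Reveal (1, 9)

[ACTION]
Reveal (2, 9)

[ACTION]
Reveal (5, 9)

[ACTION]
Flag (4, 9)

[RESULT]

■■■■■■■■✹✹  
■■■■■■■■■3  
■■✹■✹■■■■✹  
■■■■✹■■■■■  
■■■✹■■■■■■  
■■■■■■■■✹■  
■■■■■■✹■■■  
■■■■■■✹✹✹■  
■■■✹■■■✹■■  
■■■■■■■✹✹✹  
            
            
            
            


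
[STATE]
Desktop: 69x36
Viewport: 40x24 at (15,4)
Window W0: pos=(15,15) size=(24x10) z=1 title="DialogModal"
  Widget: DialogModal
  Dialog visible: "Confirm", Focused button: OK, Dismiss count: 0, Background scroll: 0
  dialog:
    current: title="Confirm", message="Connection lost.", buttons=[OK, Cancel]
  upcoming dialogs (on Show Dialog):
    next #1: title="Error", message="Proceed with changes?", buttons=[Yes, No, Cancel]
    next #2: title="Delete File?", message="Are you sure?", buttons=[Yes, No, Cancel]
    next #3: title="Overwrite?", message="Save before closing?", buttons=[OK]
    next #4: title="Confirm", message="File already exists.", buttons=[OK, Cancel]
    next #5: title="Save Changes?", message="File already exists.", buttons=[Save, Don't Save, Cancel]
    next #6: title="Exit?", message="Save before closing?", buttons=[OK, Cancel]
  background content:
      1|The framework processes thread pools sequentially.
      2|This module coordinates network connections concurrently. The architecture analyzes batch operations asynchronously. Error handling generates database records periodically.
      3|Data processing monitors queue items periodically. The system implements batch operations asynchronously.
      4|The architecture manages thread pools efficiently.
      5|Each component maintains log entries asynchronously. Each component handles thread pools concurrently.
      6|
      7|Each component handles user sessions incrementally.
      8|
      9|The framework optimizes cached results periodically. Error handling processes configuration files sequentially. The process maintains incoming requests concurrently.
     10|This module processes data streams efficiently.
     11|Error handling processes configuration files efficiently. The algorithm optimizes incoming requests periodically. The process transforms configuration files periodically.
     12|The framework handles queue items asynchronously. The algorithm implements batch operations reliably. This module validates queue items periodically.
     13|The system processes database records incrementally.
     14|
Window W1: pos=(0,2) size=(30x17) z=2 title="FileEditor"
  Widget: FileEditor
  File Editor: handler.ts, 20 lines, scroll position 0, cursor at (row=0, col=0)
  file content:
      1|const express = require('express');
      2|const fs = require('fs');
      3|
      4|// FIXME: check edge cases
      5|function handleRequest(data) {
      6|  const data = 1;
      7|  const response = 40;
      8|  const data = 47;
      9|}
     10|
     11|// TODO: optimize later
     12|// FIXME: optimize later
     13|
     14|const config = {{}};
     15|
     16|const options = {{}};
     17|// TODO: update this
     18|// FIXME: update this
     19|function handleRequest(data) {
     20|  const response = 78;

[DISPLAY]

──────────────┨                         
= require('ex▲┃                         
uire('fs');  █┃                         
             ░┃                         
k edge cases ░┃                         
eRequest(data░┃                         
 1;          ░┃                         
se = 40;     ░┃                         
 47;         ░┃                         
             ░┃                         
             ░┃                         
ize later    ░┃━━━━━━━━┓                
mize later   ░┃        ┃                
             ▼┃────────┨                
━━━━━━━━━━━━━━┛─────┐se┃                
┃Th│    Confirm     │te┃                
┃Da│Connection lost.│to┃                
┃Th│ [OK]  Cancel   │ag┃                
┃Ea└────────────────┘ai┃                
┃                      ┃                
┗━━━━━━━━━━━━━━━━━━━━━━┛                
                                        
                                        
                                        


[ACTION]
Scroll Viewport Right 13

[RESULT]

─┨                                      
▲┃                                      
█┃                                      
░┃                                      
░┃                                      
░┃                                      
░┃                                      
░┃                                      
░┃                                      
░┃                                      
░┃                                      
░┃━━━━━━━━┓                             
░┃        ┃                             
▼┃────────┨                             
━┛─────┐se┃                             
rm     │te┃                             
n lost.│to┃                             
ncel   │ag┃                             
───────┘ai┃                             
          ┃                             
━━━━━━━━━━┛                             
                                        
                                        
                                        


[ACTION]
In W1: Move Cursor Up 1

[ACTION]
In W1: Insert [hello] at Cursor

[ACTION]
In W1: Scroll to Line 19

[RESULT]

─┨                                      
▲┃                                      
░┃                                      
░┃                                      
░┃                                      
░┃                                      
░┃                                      
░┃                                      
░┃                                      
░┃                                      
░┃                                      
░┃━━━━━━━━┓                             
█┃        ┃                             
▼┃────────┨                             
━┛─────┐se┃                             
rm     │te┃                             
n lost.│to┃                             
ncel   │ag┃                             
───────┘ai┃                             
          ┃                             
━━━━━━━━━━┛                             
                                        
                                        
                                        


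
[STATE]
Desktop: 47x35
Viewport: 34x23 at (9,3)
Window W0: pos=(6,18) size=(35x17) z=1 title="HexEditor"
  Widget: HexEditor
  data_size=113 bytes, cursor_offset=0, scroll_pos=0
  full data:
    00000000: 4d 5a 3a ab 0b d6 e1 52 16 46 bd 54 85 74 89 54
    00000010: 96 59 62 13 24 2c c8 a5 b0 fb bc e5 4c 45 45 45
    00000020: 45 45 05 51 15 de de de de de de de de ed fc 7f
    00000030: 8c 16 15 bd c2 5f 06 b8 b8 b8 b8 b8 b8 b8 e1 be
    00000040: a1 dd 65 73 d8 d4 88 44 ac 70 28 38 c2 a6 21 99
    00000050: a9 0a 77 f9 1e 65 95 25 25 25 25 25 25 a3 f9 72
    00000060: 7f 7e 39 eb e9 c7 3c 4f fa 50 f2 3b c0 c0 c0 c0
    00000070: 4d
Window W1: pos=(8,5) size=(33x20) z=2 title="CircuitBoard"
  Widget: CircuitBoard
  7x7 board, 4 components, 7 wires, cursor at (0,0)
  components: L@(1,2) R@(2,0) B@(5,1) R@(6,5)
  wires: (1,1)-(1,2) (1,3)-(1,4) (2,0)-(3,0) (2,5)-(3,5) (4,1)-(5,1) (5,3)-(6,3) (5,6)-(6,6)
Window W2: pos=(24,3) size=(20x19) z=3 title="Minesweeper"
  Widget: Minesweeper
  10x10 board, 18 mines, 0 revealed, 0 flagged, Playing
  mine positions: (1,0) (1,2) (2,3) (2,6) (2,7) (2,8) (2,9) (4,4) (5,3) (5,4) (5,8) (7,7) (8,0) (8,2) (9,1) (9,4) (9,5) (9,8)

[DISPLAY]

               ┏━━━━━━━━━━━━━━━━━━
               ┃ Minesweeper      
━━━━━━━━━━━━━━━┠──────────────────
 CircuitBoard  ┃■■■■■■■■■■        
───────────────┃■■■■■■■■■■        
   0 1 2 3 4 5 ┃■■■■■■■■■■        
0  [.]         ┃■■■■■■■■■■        
               ┃■■■■■■■■■■        
1       · ─ L  ┃■■■■■■■■■■        
               ┃■■■■■■■■■■        
2   R          ┃■■■■■■■■■■        
    │          ┃■■■■■■■■■■        
3   ·          ┃■■■■■■■■■■        
               ┃                  
4       ·      ┃                  
        │      ┃                  
5       B      ┃                  
               ┃                  
6              ┗━━━━━━━━━━━━━━━━━━
Cursor: (0,0)                  ┃  
                               ┃  
━━━━━━━━━━━━━━━━━━━━━━━━━━━━━━━┛  
000040  a1 dd 65 73 d8 d4 88 44┃  


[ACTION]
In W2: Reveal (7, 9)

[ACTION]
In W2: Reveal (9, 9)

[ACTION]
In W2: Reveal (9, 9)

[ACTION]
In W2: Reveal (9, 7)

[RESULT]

               ┏━━━━━━━━━━━━━━━━━━
               ┃ Minesweeper      
━━━━━━━━━━━━━━━┠──────────────────
 CircuitBoard  ┃■■■■■■■■■■        
───────────────┃■■■■■■■■■■        
   0 1 2 3 4 5 ┃■■■■■■■■■■        
0  [.]         ┃■■■■■■■■■■        
               ┃■■■■■■■■■■        
1       · ─ L  ┃■■■■■■■■■■        
               ┃■■■■■■■■21        
2   R          ┃■■■■■■■■1         
    │          ┃■■■■■■■■21        
3   ·          ┃■■■■■■■1■1        
               ┃                  
4       ·      ┃                  
        │      ┃                  
5       B      ┃                  
               ┃                  
6              ┗━━━━━━━━━━━━━━━━━━
Cursor: (0,0)                  ┃  
                               ┃  
━━━━━━━━━━━━━━━━━━━━━━━━━━━━━━━┛  
000040  a1 dd 65 73 d8 d4 88 44┃  


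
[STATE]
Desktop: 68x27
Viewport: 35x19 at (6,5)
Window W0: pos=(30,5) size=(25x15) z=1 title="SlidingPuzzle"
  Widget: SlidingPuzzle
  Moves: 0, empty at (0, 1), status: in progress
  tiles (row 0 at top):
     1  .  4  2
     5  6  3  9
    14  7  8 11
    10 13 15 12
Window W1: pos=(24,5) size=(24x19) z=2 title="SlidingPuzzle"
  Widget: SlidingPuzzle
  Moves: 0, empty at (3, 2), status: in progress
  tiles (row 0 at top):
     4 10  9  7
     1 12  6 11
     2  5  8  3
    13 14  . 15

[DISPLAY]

                  ┏━━━━━━━━━━━━━━━━
                  ┃ SlidingPuzzle  
                  ┠────────────────
                  ┃┌────┬────┬────┬
                  ┃│  4 │ 10 │  9 │
                  ┃├────┼────┼────┼
                  ┃│  1 │ 12 │  6 │
                  ┃├────┼────┼────┼
                  ┃│  2 │  5 │  8 │
                  ┃├────┼────┼────┼
                  ┃│ 13 │ 14 │    │
                  ┃└────┴────┴────┴
                  ┃Moves: 0        
                  ┃                
                  ┃                
                  ┃                
                  ┃                
                  ┃                
                  ┗━━━━━━━━━━━━━━━━


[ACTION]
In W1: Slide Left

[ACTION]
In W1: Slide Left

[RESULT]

                  ┏━━━━━━━━━━━━━━━━
                  ┃ SlidingPuzzle  
                  ┠────────────────
                  ┃┌────┬────┬────┬
                  ┃│  4 │ 10 │  9 │
                  ┃├────┼────┼────┼
                  ┃│  1 │ 12 │  6 │
                  ┃├────┼────┼────┼
                  ┃│  2 │  5 │  8 │
                  ┃├────┼────┼────┼
                  ┃│ 13 │ 14 │ 15 │
                  ┃└────┴────┴────┴
                  ┃Moves: 1        
                  ┃                
                  ┃                
                  ┃                
                  ┃                
                  ┃                
                  ┗━━━━━━━━━━━━━━━━


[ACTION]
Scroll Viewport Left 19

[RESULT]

                        ┏━━━━━━━━━━
                        ┃ SlidingPu
                        ┠──────────
                        ┃┌────┬────
                        ┃│  4 │ 10 
                        ┃├────┼────
                        ┃│  1 │ 12 
                        ┃├────┼────
                        ┃│  2 │  5 
                        ┃├────┼────
                        ┃│ 13 │ 14 
                        ┃└────┴────
                        ┃Moves: 1  
                        ┃          
                        ┃          
                        ┃          
                        ┃          
                        ┃          
                        ┗━━━━━━━━━━


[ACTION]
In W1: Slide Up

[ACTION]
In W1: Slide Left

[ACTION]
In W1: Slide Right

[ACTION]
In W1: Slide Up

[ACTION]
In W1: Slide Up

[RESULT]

                        ┏━━━━━━━━━━
                        ┃ SlidingPu
                        ┠──────────
                        ┃┌────┬────
                        ┃│  4 │ 10 
                        ┃├────┼────
                        ┃│  1 │ 12 
                        ┃├────┼────
                        ┃│  2 │  5 
                        ┃├────┼────
                        ┃│ 13 │ 14 
                        ┃└────┴────
                        ┃Moves: 2  
                        ┃          
                        ┃          
                        ┃          
                        ┃          
                        ┃          
                        ┗━━━━━━━━━━
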